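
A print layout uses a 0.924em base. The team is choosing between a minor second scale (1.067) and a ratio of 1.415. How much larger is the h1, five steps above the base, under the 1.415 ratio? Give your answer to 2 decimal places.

3.96em

Minor second: 0.924 × 1.067⁵ = 1.2779em
At 1.415: 0.924 × 1.415⁵ = 5.2415em
Difference: 5.2415 − 1.2779 = 3.9636em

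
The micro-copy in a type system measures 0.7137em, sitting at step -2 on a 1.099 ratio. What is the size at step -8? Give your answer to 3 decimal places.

0.405em

0.7137 ÷ 1.099⁶ = 0.7137 ÷ 1.76192 ≈ 0.405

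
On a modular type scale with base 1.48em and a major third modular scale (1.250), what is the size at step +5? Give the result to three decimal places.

4.517em

1.48 × 1.250⁵ = 1.48 × 3.05176 ≈ 4.517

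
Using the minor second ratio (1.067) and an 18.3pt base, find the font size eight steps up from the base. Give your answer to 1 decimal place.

18.3 × 1.067⁸ = 18.3 × 1.68002 ≈ 30.74

30.7pt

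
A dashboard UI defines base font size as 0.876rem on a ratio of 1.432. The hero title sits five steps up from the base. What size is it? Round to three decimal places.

A modular type scale is a geometric sequence: sizeₙ = base × rⁿ.
0.876 × 1.432⁵ = 0.876 × 6.02164 ≈ 5.275

5.275rem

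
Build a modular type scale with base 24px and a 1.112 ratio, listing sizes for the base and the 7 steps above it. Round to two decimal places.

Step 0: 24px
Step 1: 24.0 × 1.112 = 26.69
Step 2: 24.0 × 1.112² = 29.68
Step 3: 24.0 × 1.112³ = 33.00
Step 4: 24.0 × 1.112⁴ = 36.70
Step 5: 24.0 × 1.112⁵ = 40.81
Step 6: 24.0 × 1.112⁶ = 45.38
Step 7: 24.0 × 1.112⁷ = 50.46

24.00px, 26.69px, 29.68px, 33.00px, 36.70px, 40.81px, 45.38px, 50.46px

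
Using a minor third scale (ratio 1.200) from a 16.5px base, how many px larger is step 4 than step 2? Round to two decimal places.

10.45px

Step 2: 16.5 × 1.200² = 23.7600px
Step 4: 16.5 × 1.200⁴ = 34.2144px
Difference: 34.2144 − 23.7600 = 10.4544px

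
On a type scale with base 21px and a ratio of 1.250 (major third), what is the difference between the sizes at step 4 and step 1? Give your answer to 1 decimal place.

25.0px

Step 1: 21.0 × 1.250 = 26.250px
Step 4: 21.0 × 1.250⁴ = 51.270px
Difference: 51.270 − 26.250 = 25.020px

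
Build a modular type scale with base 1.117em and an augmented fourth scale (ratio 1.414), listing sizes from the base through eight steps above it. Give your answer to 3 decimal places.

Step 0: 1.117em
Step 1: 1.117 × 1.414 = 1.579
Step 2: 1.117 × 1.414² = 2.233
Step 3: 1.117 × 1.414³ = 3.158
Step 4: 1.117 × 1.414⁴ = 4.465
Step 5: 1.117 × 1.414⁵ = 6.314
Step 6: 1.117 × 1.414⁶ = 8.928
Step 7: 1.117 × 1.414⁷ = 12.624
Step 8: 1.117 × 1.414⁸ = 17.850

1.117em, 1.579em, 2.233em, 3.158em, 4.465em, 6.314em, 8.928em, 12.624em, 17.850em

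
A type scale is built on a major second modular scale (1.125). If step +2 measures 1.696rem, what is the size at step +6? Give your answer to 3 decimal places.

2.717rem

The gap is 6 − (2) = 4 steps, so the factor is 1.125^4.
1.696 × 1.125⁴ = 1.696 × 1.60181 ≈ 2.717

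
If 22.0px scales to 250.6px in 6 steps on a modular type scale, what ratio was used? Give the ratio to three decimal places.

1.500

r⁶ = 250.6 / 22.0, so r = (250.6/22.0)^(1/6).
r = 11.3909^(1/6) ≈ 1.5000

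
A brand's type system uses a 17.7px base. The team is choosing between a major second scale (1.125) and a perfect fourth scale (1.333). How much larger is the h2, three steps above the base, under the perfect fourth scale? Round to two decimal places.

16.72px

Major second: 17.7 × 1.125³ = 25.2018px
Perfect fourth: 17.7 × 1.333³ = 41.9241px
Difference: 41.9241 − 25.2018 = 16.7223px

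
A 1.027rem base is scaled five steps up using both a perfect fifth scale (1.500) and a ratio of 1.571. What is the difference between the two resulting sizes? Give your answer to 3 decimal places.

2.029rem

Perfect fifth: 1.027 × 1.500⁵ = 7.79878rem
At 1.571: 1.027 × 1.571⁵ = 9.82769rem
Difference: 9.82769 − 7.79878 = 2.02891rem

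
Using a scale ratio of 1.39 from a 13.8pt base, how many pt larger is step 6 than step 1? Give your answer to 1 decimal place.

80.4pt

Step 1: 13.8 × 1.39 = 19.182pt
Step 6: 13.8 × 1.39⁶ = 99.533pt
Difference: 99.533 − 19.182 = 80.351pt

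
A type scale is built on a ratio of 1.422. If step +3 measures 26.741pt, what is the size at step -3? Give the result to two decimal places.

26.741 ÷ 1.422⁶ = 26.741 ÷ 8.26794 ≈ 3.234

3.23pt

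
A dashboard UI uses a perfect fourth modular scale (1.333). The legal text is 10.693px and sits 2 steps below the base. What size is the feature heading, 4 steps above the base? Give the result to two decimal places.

59.99px

10.693 × 1.333⁶ = 10.693 × 5.61023 ≈ 59.990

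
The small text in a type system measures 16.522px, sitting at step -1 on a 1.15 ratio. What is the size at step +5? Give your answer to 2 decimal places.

38.22px

The gap is 5 − (-1) = 6 steps, so the factor is 1.15^6.
16.522 × 1.15⁶ = 16.522 × 2.31306 ≈ 38.216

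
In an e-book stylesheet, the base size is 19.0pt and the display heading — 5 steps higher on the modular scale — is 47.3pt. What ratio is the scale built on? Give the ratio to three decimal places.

r⁵ = 47.3 / 19.0, so r = (47.3/19.0)^(1/5).
r = 2.4895^(1/5) ≈ 1.2001

1.200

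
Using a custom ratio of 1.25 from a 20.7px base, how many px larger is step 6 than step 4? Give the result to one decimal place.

28.4px

Step 4: 20.7 × 1.25⁴ = 50.537px
Step 6: 20.7 × 1.25⁶ = 78.964px
Difference: 78.964 − 50.537 = 28.427px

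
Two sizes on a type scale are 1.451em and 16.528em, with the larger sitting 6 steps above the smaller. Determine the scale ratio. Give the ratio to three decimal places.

1.500

The ratio satisfies 1.451 × r⁶ = 16.528, so r = (16.528 / 1.451)^(1/6).
r = 11.3908^(1/6) ≈ 1.5000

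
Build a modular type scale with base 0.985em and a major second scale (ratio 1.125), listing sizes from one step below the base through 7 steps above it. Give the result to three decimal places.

Step -1: 0.985 ÷ 1.125 = 0.876
Step 0: 0.985em
Step 1: 0.985 × 1.125 = 1.108
Step 2: 0.985 × 1.125² = 1.247
Step 3: 0.985 × 1.125³ = 1.402
Step 4: 0.985 × 1.125⁴ = 1.578
Step 5: 0.985 × 1.125⁵ = 1.775
Step 6: 0.985 × 1.125⁶ = 1.997
Step 7: 0.985 × 1.125⁷ = 2.246

0.876em, 0.985em, 1.108em, 1.247em, 1.402em, 1.578em, 1.775em, 1.997em, 2.246em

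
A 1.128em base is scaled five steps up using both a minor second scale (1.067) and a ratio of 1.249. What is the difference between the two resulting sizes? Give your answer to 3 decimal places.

1.869em

Minor second: 1.128 × 1.067⁵ = 1.56002em
At 1.249: 1.128 × 1.249⁵ = 3.42864em
Difference: 3.42864 − 1.56002 = 1.86862em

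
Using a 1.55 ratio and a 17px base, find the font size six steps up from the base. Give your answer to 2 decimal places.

Every step multiplies by the scale ratio.
17.0 × 1.55⁶ = 17.0 × 13.86725 ≈ 235.74

235.74px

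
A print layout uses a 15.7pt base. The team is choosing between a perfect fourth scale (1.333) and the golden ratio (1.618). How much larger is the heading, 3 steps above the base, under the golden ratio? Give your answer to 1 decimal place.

Perfect fourth: 15.7 × 1.333³ = 37.187pt
Golden ratio: 15.7 × 1.618³ = 66.502pt
Difference: 66.502 − 37.187 = 29.315pt

29.3pt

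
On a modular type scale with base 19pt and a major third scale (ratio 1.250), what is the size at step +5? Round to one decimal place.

58.0pt

A modular type scale is a geometric sequence: sizeₙ = base × rⁿ.
19.0 × 1.250⁵ = 19.0 × 3.05176 ≈ 57.98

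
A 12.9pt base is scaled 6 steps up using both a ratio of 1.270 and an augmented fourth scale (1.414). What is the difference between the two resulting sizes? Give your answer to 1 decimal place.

At 1.270: 12.9 × 1.270⁶ = 54.127pt
Augmented fourth: 12.9 × 1.414⁶ = 103.107pt
Difference: 103.107 − 54.127 = 48.980pt

49.0pt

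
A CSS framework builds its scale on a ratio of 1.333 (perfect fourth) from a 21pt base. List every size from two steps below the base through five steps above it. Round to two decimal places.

11.82pt, 15.75pt, 21.00pt, 27.99pt, 37.31pt, 49.74pt, 66.30pt, 88.38pt

Step -2: 21.0 ÷ 1.333² = 11.82
Step -1: 21.0 ÷ 1.333 = 15.75
Step 0: 21pt
Step 1: 21.0 × 1.333 = 27.99
Step 2: 21.0 × 1.333² = 37.31
Step 3: 21.0 × 1.333³ = 49.74
Step 4: 21.0 × 1.333⁴ = 66.30
Step 5: 21.0 × 1.333⁵ = 88.38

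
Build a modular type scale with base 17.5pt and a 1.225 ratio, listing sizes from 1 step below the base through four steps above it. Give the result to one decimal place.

14.3pt, 17.5pt, 21.4pt, 26.3pt, 32.2pt, 39.4pt

Step -1: 17.5 ÷ 1.225 = 14.3
Step 0: 17.5pt
Step 1: 17.5 × 1.225 = 21.4
Step 2: 17.5 × 1.225² = 26.3
Step 3: 17.5 × 1.225³ = 32.2
Step 4: 17.5 × 1.225⁴ = 39.4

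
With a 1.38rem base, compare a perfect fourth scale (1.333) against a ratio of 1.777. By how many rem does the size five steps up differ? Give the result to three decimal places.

18.644rem

Perfect fourth: 1.38 × 1.333⁵ = 5.80804rem
At 1.777: 1.38 × 1.777⁵ = 24.45210rem
Difference: 24.45210 − 5.80804 = 18.64406rem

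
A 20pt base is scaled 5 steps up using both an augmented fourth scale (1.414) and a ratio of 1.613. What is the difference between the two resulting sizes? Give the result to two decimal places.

105.32pt

Augmented fourth: 20.0 × 1.414⁵ = 113.0517pt
At 1.613: 20.0 × 1.613⁵ = 218.3745pt
Difference: 218.3745 − 113.0517 = 105.3228pt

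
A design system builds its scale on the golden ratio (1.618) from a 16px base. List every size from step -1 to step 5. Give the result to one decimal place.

9.9px, 16.0px, 25.9px, 41.9px, 67.8px, 109.7px, 177.4px

Step -1: 16.0 ÷ 1.618 = 9.9
Step 0: 16px
Step 1: 16.0 × 1.618 = 25.9
Step 2: 16.0 × 1.618² = 41.9
Step 3: 16.0 × 1.618³ = 67.8
Step 4: 16.0 × 1.618⁴ = 109.7
Step 5: 16.0 × 1.618⁵ = 177.4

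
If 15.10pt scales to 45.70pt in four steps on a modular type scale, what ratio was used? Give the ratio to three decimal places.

r⁴ = 45.70 / 15.10, so r = (45.70/15.10)^(1/4).
r = 3.0265^(1/4) ≈ 1.3190

1.319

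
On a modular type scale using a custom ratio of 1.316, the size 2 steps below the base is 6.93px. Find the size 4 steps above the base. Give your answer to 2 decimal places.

36.00px

6.93 × 1.316⁶ = 6.93 × 5.19440 ≈ 35.997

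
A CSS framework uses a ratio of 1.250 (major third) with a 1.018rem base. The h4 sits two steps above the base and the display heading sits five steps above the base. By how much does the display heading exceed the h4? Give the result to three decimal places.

1.516rem

Step 2: 1.018 × 1.250² = 1.59062rem
Step 5: 1.018 × 1.250⁵ = 3.10669rem
Difference: 3.10669 − 1.59062 = 1.51607rem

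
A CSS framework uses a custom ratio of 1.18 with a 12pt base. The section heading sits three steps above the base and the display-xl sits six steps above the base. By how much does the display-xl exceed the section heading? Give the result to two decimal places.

12.68pt

Step 3: 12.0 × 1.18³ = 19.7164pt
Step 6: 12.0 × 1.18⁶ = 32.3946pt
Difference: 32.3946 − 19.7164 = 12.6782pt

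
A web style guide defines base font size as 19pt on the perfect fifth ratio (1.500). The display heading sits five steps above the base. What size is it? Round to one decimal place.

144.3pt

A modular type scale is a geometric sequence: sizeₙ = base × rⁿ.
19.0 × 1.500⁵ = 19.0 × 7.59375 ≈ 144.28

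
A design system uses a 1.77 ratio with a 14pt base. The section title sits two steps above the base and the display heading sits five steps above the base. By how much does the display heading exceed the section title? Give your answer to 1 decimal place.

199.4pt

Step 2: 14.0 × 1.77² = 43.861pt
Step 5: 14.0 × 1.77⁵ = 243.217pt
Difference: 243.217 − 43.861 = 199.356pt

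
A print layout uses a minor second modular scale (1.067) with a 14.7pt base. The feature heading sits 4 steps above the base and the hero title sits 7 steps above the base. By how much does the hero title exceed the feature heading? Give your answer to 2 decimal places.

4.09pt

Step 4: 14.7 × 1.067⁴ = 19.0535pt
Step 7: 14.7 × 1.067⁷ = 23.1456pt
Difference: 23.1456 − 19.0535 = 4.0921pt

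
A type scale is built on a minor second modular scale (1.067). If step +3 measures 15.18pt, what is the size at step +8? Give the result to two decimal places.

15.18 × 1.067⁵ = 15.18 × 1.38300 ≈ 20.994

20.99pt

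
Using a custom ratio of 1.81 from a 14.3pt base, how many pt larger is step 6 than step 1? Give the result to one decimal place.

Step 1: 14.3 × 1.81 = 25.883pt
Step 6: 14.3 × 1.81⁶ = 502.814pt
Difference: 502.814 − 25.883 = 476.931pt

476.9pt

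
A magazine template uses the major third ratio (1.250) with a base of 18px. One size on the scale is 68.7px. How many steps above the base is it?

6

1.250ⁿ = 68.7 / 18 = 3.8167
n = ln(3.8167) / ln(1.250) = 1.3394 / 0.2231 ≈ 6.00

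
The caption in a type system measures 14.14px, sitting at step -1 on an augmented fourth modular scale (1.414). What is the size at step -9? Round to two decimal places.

0.88px

The gap is -9 − (-1) = -8 steps, so the factor is 1.414^-8.
14.14 ÷ 1.414⁸ = 14.14 ÷ 15.98068 ≈ 0.885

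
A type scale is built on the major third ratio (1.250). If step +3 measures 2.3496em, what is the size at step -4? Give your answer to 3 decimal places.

0.493em

2.3496 ÷ 1.250⁷ = 2.3496 ÷ 4.76837 ≈ 0.493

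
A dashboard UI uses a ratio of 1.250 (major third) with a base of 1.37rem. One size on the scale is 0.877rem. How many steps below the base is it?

1.250ⁿ = 1.37 / 0.877 = 1.5621
n = ln(1.5621) / ln(1.250) = 0.4461 / 0.2231 ≈ 2.00

2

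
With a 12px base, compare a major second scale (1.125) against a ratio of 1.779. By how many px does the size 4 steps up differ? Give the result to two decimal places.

Major second: 12.0 × 1.125⁴ = 19.2217px
At 1.779: 12.0 × 1.779⁴ = 120.1946px
Difference: 120.1946 − 19.2217 = 100.9729px

100.97px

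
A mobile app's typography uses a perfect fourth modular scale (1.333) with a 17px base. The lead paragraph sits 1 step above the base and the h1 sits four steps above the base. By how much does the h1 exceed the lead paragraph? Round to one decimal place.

Step 1: 17.0 × 1.333 = 22.661px
Step 4: 17.0 × 1.333⁴ = 53.675px
Difference: 53.675 − 22.661 = 31.014px

31.0px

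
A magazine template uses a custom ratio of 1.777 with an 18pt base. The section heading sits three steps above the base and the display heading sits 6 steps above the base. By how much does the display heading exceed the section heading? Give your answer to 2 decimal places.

465.75pt

Step 3: 18.0 × 1.777³ = 101.0031pt
Step 6: 18.0 × 1.777⁶ = 566.7572pt
Difference: 566.7572 − 101.0031 = 465.7541pt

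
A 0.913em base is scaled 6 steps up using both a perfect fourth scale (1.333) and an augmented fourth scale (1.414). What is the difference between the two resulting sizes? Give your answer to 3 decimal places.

2.175em

Perfect fourth: 0.913 × 1.333⁶ = 5.12214em
Augmented fourth: 0.913 × 1.414⁶ = 7.29738em
Difference: 7.29738 − 5.12214 = 2.17524em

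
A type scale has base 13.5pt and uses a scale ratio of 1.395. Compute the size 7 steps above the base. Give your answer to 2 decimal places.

138.79pt

13.5 × 1.395⁷ = 13.5 × 10.28062 ≈ 138.79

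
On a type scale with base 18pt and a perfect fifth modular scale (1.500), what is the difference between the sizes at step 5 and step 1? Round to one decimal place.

109.7pt

Step 1: 18.0 × 1.500 = 27.000pt
Step 5: 18.0 × 1.500⁵ = 136.688pt
Difference: 136.688 − 27.000 = 109.688pt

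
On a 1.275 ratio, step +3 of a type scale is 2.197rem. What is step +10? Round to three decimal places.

12.034rem

2.197 × 1.275⁷ = 2.197 × 5.47736 ≈ 12.034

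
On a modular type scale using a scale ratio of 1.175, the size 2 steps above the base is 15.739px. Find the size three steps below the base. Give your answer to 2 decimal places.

7.03px

The gap is -3 − (2) = -5 steps, so the factor is 1.175^-5.
15.739 ÷ 1.175⁵ = 15.739 ÷ 2.23970 ≈ 7.027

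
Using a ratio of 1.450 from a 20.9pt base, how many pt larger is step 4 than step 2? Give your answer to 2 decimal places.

Step 2: 20.9 × 1.450² = 43.9422pt
Step 4: 20.9 × 1.450⁴ = 92.3886pt
Difference: 92.3886 − 43.9422 = 48.4464pt

48.45pt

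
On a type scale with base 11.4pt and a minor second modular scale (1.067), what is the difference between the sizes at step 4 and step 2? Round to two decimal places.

Step 2: 11.4 × 1.067² = 12.9788pt
Step 4: 11.4 × 1.067⁴ = 14.7762pt
Difference: 14.7762 − 12.9788 = 1.7974pt

1.80pt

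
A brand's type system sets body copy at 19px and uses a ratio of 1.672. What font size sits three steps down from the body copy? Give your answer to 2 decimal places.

4.06px

19.0 ÷ 1.672³ = 19.0 ÷ 4.67422 ≈ 4.06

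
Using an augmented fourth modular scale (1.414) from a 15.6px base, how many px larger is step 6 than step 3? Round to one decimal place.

80.6px

Step 3: 15.6 × 1.414³ = 44.103px
Step 6: 15.6 × 1.414⁶ = 124.687px
Difference: 124.687 − 44.103 = 80.584px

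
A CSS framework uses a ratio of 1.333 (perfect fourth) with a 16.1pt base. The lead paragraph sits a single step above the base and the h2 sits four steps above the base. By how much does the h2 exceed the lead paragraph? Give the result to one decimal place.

Step 1: 16.1 × 1.333 = 21.461pt
Step 4: 16.1 × 1.333⁴ = 50.833pt
Difference: 50.833 − 21.461 = 29.372pt

29.4pt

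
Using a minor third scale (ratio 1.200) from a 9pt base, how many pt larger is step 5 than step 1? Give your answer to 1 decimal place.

11.6pt

Step 1: 9.0 × 1.200 = 10.800pt
Step 5: 9.0 × 1.200⁵ = 22.395pt
Difference: 22.395 − 10.800 = 11.595pt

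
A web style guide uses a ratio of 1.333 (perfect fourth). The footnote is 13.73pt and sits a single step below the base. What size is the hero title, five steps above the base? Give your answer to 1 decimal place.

13.73 × 1.333⁶ = 13.73 × 5.61023 ≈ 77.028

77.0pt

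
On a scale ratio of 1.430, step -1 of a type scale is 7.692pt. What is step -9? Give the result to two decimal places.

0.44pt

7.692 ÷ 1.430⁸ = 7.692 ÷ 17.48591 ≈ 0.440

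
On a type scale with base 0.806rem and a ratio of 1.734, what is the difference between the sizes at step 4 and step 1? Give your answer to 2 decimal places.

Step 1: 0.806 × 1.734 = 1.3976rem
Step 4: 0.806 × 1.734⁴ = 7.2867rem
Difference: 7.2867 − 1.3976 = 5.8891rem

5.89rem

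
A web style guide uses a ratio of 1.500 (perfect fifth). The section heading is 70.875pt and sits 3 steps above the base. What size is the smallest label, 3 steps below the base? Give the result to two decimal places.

Moving from step +3 to step -3 is 6 steps down, so divide by r⁶.
70.875 ÷ 1.500⁶ = 70.875 ÷ 11.39062 ≈ 6.222

6.22pt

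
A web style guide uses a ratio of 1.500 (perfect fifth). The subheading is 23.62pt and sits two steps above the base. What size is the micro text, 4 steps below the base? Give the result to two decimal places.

23.62 ÷ 1.500⁶ = 23.62 ÷ 11.39062 ≈ 2.074

2.07pt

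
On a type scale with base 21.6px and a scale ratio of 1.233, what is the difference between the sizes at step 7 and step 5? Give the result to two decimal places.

Step 5: 21.6 × 1.233⁵ = 61.5558px
Step 7: 21.6 × 1.233⁷ = 93.5826px
Difference: 93.5826 − 61.5558 = 32.0268px

32.03px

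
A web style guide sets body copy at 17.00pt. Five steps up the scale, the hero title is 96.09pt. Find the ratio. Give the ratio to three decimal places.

The ratio satisfies 17.00 × r⁵ = 96.09, so r = (96.09 / 17.00)^(1/5).
r = 5.6524^(1/5) ≈ 1.4140

1.414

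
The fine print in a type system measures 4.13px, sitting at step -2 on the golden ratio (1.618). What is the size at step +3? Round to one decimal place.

45.8px

4.13 × 1.618⁵ = 4.13 × 11.08901 ≈ 45.798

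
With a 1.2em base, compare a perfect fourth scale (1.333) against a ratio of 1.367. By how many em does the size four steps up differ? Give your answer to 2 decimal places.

0.40em

Perfect fourth: 1.2 × 1.333⁴ = 3.7888em
At 1.367: 1.2 × 1.367⁴ = 4.1904em
Difference: 4.1904 − 3.7888 = 0.4016em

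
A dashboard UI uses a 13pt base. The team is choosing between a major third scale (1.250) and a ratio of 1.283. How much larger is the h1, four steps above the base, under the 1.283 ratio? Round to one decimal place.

Major third: 13.0 × 1.250⁴ = 31.738pt
At 1.283: 13.0 × 1.283⁴ = 35.225pt
Difference: 35.225 − 31.738 = 3.487pt

3.5pt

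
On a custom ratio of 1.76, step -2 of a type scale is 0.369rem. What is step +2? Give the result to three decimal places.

3.541rem

The gap is 2 − (-2) = 4 steps, so the factor is 1.76^4.
0.369 × 1.76⁴ = 0.369 × 9.59513 ≈ 3.541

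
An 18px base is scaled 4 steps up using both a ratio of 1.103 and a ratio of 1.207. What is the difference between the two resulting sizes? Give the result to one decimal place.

At 1.103: 18.0 × 1.103⁴ = 26.642px
At 1.207: 18.0 × 1.207⁴ = 38.203px
Difference: 38.203 − 26.642 = 11.561px

11.6px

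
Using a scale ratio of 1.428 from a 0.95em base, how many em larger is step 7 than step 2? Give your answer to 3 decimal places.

Step 2: 0.95 × 1.428² = 1.93722em
Step 7: 0.95 × 1.428⁷ = 11.50326em
Difference: 11.50326 − 1.93722 = 9.56604em

9.566em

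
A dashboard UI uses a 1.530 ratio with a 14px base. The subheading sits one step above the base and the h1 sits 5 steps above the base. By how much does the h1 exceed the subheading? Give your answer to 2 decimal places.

Step 1: 14.0 × 1.530 = 21.4200px
Step 5: 14.0 × 1.530⁵ = 117.3776px
Difference: 117.3776 − 21.4200 = 95.9576px

95.96px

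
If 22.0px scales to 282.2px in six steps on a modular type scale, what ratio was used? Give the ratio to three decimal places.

r⁶ = 282.2 / 22.0, so r = (282.2/22.0)^(1/6).
r = 12.8273^(1/6) ≈ 1.5300

1.530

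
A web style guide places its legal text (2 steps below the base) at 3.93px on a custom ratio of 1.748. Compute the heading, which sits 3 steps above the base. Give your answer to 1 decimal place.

The gap is 3 − (-2) = 5 steps, so the factor is 1.748^5.
3.93 × 1.748⁵ = 3.93 × 16.31951 ≈ 64.136

64.1px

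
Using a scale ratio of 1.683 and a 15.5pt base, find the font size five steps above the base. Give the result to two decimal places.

15.5 × 1.683⁵ = 15.5 × 13.50270 ≈ 209.29

209.29pt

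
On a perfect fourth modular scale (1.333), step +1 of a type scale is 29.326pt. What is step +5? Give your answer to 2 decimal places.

92.59pt

29.326 × 1.333⁴ = 29.326 × 3.15733 ≈ 92.592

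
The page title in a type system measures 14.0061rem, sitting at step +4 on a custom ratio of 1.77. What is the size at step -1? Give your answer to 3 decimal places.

0.806rem

14.0061 ÷ 1.77⁵ = 14.0061 ÷ 17.37266 ≈ 0.806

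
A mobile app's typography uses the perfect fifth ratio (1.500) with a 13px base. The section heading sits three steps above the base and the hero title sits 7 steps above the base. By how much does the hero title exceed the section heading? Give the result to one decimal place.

178.2px

Step 3: 13.0 × 1.500³ = 43.875px
Step 7: 13.0 × 1.500⁷ = 222.117px
Difference: 222.117 − 43.875 = 178.242px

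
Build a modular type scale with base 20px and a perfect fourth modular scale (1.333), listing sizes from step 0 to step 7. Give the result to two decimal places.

Step 0: 20px
Step 1: 20.0 × 1.333 = 26.66
Step 2: 20.0 × 1.333² = 35.54
Step 3: 20.0 × 1.333³ = 47.37
Step 4: 20.0 × 1.333⁴ = 63.15
Step 5: 20.0 × 1.333⁵ = 84.17
Step 6: 20.0 × 1.333⁶ = 112.20
Step 7: 20.0 × 1.333⁷ = 149.57

20.00px, 26.66px, 35.54px, 47.37px, 63.15px, 84.17px, 112.20px, 149.57px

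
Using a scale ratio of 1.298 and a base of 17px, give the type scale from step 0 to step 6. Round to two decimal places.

17.00px, 22.07px, 28.64px, 37.18px, 48.26px, 62.64px, 81.30px

Step 0: 17px
Step 1: 17.0 × 1.298 = 22.07
Step 2: 17.0 × 1.298² = 28.64
Step 3: 17.0 × 1.298³ = 37.18
Step 4: 17.0 × 1.298⁴ = 48.26
Step 5: 17.0 × 1.298⁵ = 62.64
Step 6: 17.0 × 1.298⁶ = 81.30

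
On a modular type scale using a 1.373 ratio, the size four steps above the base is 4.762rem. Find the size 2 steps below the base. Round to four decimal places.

0.7108rem

The gap is -2 − (4) = -6 steps, so the factor is 1.373^-6.
4.762 ÷ 1.373⁶ = 4.762 ÷ 6.69920 ≈ 0.7108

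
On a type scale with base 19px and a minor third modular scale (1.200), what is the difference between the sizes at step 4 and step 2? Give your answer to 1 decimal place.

12.0px

Step 2: 19.0 × 1.200² = 27.360px
Step 4: 19.0 × 1.200⁴ = 39.398px
Difference: 39.398 − 27.360 = 12.038px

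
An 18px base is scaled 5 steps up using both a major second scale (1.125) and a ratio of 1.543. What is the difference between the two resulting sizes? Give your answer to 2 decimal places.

Major second: 18.0 × 1.125⁵ = 32.4366px
At 1.543: 18.0 × 1.543⁵ = 157.4353px
Difference: 157.4353 − 32.4366 = 124.9987px

125.00px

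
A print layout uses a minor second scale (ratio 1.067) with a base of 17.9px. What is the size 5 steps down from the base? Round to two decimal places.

17.9 ÷ 1.067⁵ = 17.9 ÷ 1.38300 ≈ 12.94

12.94px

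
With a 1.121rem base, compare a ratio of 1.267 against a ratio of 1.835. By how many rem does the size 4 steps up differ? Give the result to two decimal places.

9.82rem

At 1.267: 1.121 × 1.267⁴ = 2.8888rem
At 1.835: 1.121 × 1.835⁴ = 12.7101rem
Difference: 12.7101 − 2.8888 = 9.8213rem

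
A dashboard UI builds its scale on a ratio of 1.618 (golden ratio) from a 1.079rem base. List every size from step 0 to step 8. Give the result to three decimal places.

1.079rem, 1.746rem, 2.825rem, 4.570rem, 7.395rem, 11.965rem, 19.359rem, 31.324rem, 50.682rem

Step 0: 1.079rem
Step 1: 1.079 × 1.618 = 1.746
Step 2: 1.079 × 1.618² = 2.825
Step 3: 1.079 × 1.618³ = 4.570
Step 4: 1.079 × 1.618⁴ = 7.395
Step 5: 1.079 × 1.618⁵ = 11.965
Step 6: 1.079 × 1.618⁶ = 19.359
Step 7: 1.079 × 1.618⁷ = 31.324
Step 8: 1.079 × 1.618⁸ = 50.682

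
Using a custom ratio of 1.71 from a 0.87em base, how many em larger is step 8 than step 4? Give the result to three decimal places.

56.166em

Step 4: 0.87 × 1.71⁴ = 7.43881em
Step 8: 0.87 × 1.71⁸ = 63.60454em
Difference: 63.60454 − 7.43881 = 56.16573em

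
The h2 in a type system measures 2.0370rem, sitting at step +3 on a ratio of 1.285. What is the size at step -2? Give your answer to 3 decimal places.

0.581rem

The gap is -2 − (3) = -5 steps, so the factor is 1.285^-5.
2.0370 ÷ 1.285⁵ = 2.0370 ÷ 3.50361 ≈ 0.581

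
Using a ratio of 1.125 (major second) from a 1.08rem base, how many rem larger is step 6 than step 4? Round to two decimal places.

0.46rem

Step 4: 1.08 × 1.125⁴ = 1.7300rem
Step 6: 1.08 × 1.125⁶ = 2.1895rem
Difference: 2.1895 − 1.7300 = 0.4595rem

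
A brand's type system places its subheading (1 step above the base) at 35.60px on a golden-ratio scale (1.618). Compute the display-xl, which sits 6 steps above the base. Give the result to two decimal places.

The gap is 6 − (1) = 5 steps, so the factor is 1.618^5.
35.60 × 1.618⁵ = 35.60 × 11.08901 ≈ 394.769

394.77px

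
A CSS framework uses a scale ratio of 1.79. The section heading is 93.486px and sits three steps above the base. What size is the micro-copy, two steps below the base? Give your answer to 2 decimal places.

93.486 ÷ 1.79⁵ = 93.486 ÷ 18.37660 ≈ 5.087

5.09px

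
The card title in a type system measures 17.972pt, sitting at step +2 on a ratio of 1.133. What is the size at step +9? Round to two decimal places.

43.07pt

Moving from step +2 to step +9 is 7 steps up, so multiply by r⁷.
17.972 × 1.133⁷ = 17.972 × 2.39668 ≈ 43.073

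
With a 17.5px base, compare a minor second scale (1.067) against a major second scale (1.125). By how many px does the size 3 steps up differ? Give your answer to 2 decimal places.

Minor second: 17.5 × 1.067³ = 21.2584px
Major second: 17.5 × 1.125³ = 24.9170px
Difference: 24.9170 − 21.2584 = 3.6586px

3.66px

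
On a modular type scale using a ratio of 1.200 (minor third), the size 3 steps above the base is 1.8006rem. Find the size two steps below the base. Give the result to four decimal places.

1.8006 ÷ 1.200⁵ = 1.8006 ÷ 2.48832 ≈ 0.7236

0.7236rem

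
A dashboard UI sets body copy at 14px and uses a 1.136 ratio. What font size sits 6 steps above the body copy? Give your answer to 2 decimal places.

Every step multiplies by the scale ratio.
14.0 × 1.136⁶ = 14.0 × 2.14917 ≈ 30.09

30.09px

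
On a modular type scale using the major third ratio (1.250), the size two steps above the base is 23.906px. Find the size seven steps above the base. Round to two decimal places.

23.906 × 1.250⁵ = 23.906 × 3.05176 ≈ 72.955

72.96px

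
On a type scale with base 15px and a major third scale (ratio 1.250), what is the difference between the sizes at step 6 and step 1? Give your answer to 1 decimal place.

Step 1: 15.0 × 1.250 = 18.750px
Step 6: 15.0 × 1.250⁶ = 57.220px
Difference: 57.220 − 18.750 = 38.470px

38.5px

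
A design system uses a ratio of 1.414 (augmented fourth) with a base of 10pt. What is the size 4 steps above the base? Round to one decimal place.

40.0pt

Each step on a modular scale multiplies by the ratio, so the size n steps from the base is base × ratioⁿ.
10.0 × 1.414⁴ = 10.0 × 3.99758 ≈ 39.98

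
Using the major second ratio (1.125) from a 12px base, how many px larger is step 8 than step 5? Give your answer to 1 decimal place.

Step 5: 12.0 × 1.125⁵ = 21.624px
Step 8: 12.0 × 1.125⁸ = 30.789px
Difference: 30.789 − 21.624 = 9.165px

9.2px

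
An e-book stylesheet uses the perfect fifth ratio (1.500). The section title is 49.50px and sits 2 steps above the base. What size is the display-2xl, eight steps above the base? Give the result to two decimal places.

563.84px

49.50 × 1.500⁶ = 49.50 × 11.39062 ≈ 563.836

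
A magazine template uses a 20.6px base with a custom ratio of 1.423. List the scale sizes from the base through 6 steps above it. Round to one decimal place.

20.6px, 29.3px, 41.7px, 59.4px, 84.5px, 120.2px, 171.0px

Step 0: 20.6px
Step 1: 20.6 × 1.423 = 29.3
Step 2: 20.6 × 1.423² = 41.7
Step 3: 20.6 × 1.423³ = 59.4
Step 4: 20.6 × 1.423⁴ = 84.5
Step 5: 20.6 × 1.423⁵ = 120.2
Step 6: 20.6 × 1.423⁶ = 171.0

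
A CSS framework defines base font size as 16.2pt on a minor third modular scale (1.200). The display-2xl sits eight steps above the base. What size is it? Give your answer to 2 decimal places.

16.2 × 1.200⁸ = 16.2 × 4.29982 ≈ 69.66

69.66pt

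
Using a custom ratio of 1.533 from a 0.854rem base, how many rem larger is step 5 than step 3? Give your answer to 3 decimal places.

Step 3: 0.854 × 1.533³ = 3.07669rem
Step 5: 0.854 × 1.533⁵ = 7.23051rem
Difference: 7.23051 − 3.07669 = 4.15382rem

4.154rem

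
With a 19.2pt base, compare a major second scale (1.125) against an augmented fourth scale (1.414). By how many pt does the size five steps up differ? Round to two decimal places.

73.93pt

Major second: 19.2 × 1.125⁵ = 34.5990pt
Augmented fourth: 19.2 × 1.414⁵ = 108.5296pt
Difference: 108.5296 − 34.5990 = 73.9306pt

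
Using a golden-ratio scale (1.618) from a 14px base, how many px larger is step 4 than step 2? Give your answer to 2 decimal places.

Step 2: 14.0 × 1.618² = 36.6509px
Step 4: 14.0 × 1.618⁴ = 95.9494px
Difference: 95.9494 − 36.6509 = 59.2985px

59.30px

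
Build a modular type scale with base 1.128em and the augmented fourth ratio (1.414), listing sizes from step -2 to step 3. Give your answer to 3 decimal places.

0.564em, 0.798em, 1.128em, 1.595em, 2.255em, 3.189em

Step -2: 1.128 ÷ 1.414² = 0.564
Step -1: 1.128 ÷ 1.414 = 0.798
Step 0: 1.128em
Step 1: 1.128 × 1.414 = 1.595
Step 2: 1.128 × 1.414² = 2.255
Step 3: 1.128 × 1.414³ = 3.189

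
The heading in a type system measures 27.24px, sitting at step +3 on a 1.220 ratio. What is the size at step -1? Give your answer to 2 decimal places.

The gap is -1 − (3) = -4 steps, so the factor is 1.220^-4.
27.24 ÷ 1.220⁴ = 27.24 ÷ 2.21533 ≈ 12.296

12.30px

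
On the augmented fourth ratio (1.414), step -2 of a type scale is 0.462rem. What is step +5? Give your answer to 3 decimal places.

5.221rem

0.462 × 1.414⁷ = 0.462 × 11.30175 ≈ 5.221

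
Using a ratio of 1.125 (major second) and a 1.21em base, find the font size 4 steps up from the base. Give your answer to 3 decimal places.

1.938em

1.21 × 1.125⁴ = 1.21 × 1.60181 ≈ 1.938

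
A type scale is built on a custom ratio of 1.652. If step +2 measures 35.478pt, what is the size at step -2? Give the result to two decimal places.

4.76pt

Moving from step +2 to step -2 is 4 steps down, so divide by r⁴.
35.478 ÷ 1.652⁴ = 35.478 ÷ 7.44801 ≈ 4.763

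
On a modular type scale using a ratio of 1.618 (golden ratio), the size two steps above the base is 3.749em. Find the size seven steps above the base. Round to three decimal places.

3.749 × 1.618⁵ = 3.749 × 11.08901 ≈ 41.573

41.573em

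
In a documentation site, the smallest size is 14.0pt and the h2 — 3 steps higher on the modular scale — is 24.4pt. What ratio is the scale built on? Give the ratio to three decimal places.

1.203

The ratio satisfies 14.0 × r³ = 24.4, so r = (24.4 / 14.0)^(1/3).
r = 1.7429^(1/3) ≈ 1.2034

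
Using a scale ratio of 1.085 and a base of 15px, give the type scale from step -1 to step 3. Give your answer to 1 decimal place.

13.8px, 15.0px, 16.3px, 17.7px, 19.2px

Step -1: 15.0 ÷ 1.085 = 13.8
Step 0: 15px
Step 1: 15.0 × 1.085 = 16.3
Step 2: 15.0 × 1.085² = 17.7
Step 3: 15.0 × 1.085³ = 19.2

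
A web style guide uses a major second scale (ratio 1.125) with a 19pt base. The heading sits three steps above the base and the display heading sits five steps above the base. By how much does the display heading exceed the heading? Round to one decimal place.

Step 3: 19.0 × 1.125³ = 27.053pt
Step 5: 19.0 × 1.125⁵ = 34.239pt
Difference: 34.239 − 27.053 = 7.186pt

7.2pt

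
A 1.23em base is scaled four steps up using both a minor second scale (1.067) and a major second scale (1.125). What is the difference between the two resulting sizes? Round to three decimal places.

0.376em

Minor second: 1.23 × 1.067⁴ = 1.59427em
Major second: 1.23 × 1.125⁴ = 1.97022em
Difference: 1.97022 − 1.59427 = 0.37595em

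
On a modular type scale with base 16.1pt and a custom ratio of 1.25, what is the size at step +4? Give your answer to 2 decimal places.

39.31pt

A modular type scale is a geometric sequence: sizeₙ = base × rⁿ.
16.1 × 1.25⁴ = 16.1 × 2.44141 ≈ 39.31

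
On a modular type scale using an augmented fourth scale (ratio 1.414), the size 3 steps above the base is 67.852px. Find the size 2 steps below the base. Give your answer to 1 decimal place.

12.0px

The gap is -2 − (3) = -5 steps, so the factor is 1.414^-5.
67.852 ÷ 1.414⁵ = 67.852 ÷ 5.65258 ≈ 12.004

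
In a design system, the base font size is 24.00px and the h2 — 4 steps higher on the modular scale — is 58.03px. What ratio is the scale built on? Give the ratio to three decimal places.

The ratio satisfies 24.00 × r⁴ = 58.03, so r = (58.03 / 24.00)^(1/4).
r = 2.4179^(1/4) ≈ 1.2470

1.247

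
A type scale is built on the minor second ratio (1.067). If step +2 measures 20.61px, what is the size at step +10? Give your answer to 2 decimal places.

34.63px

Moving from step +2 to step +10 is 8 steps up, so multiply by r⁸.
20.61 × 1.067⁸ = 20.61 × 1.68002 ≈ 34.625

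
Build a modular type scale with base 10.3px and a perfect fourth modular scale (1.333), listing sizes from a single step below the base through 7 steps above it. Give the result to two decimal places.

7.73px, 10.30px, 13.73px, 18.30px, 24.40px, 32.52px, 43.35px, 57.79px, 77.03px

Step -1: 10.3 ÷ 1.333 = 7.73
Step 0: 10.3px
Step 1: 10.3 × 1.333 = 13.73
Step 2: 10.3 × 1.333² = 18.30
Step 3: 10.3 × 1.333³ = 24.40
Step 4: 10.3 × 1.333⁴ = 32.52
Step 5: 10.3 × 1.333⁵ = 43.35
Step 6: 10.3 × 1.333⁶ = 57.79
Step 7: 10.3 × 1.333⁷ = 77.03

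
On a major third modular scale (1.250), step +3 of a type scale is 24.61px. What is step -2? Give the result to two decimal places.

The gap is -2 − (3) = -5 steps, so the factor is 1.250^-5.
24.61 ÷ 1.250⁵ = 24.61 ÷ 3.05176 ≈ 8.064

8.06px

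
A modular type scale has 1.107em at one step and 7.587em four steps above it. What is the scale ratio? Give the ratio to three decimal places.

The ratio satisfies 1.107 × r⁴ = 7.587, so r = (7.587 / 1.107)^(1/4).
r = 6.8537^(1/4) ≈ 1.6180

1.618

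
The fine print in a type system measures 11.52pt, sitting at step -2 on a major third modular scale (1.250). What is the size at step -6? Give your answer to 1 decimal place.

4.7pt

11.52 ÷ 1.250⁴ = 11.52 ÷ 2.44141 ≈ 4.719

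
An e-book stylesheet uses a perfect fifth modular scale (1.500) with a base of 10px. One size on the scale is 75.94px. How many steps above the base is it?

5

1.500ⁿ = 75.94 / 10 = 7.5940
n = ln(7.5940) / ln(1.500) = 2.0274 / 0.4055 ≈ 5.00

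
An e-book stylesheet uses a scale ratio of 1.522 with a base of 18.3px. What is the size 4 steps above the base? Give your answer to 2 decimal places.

Each step on a modular scale multiplies by the ratio, so the size n steps from the base is base × ratioⁿ.
18.3 × 1.522⁴ = 18.3 × 5.36610 ≈ 98.20

98.20px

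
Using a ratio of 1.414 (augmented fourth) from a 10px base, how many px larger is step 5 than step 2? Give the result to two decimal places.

36.53px

Step 2: 10.0 × 1.414² = 19.9940px
Step 5: 10.0 × 1.414⁵ = 56.5258px
Difference: 56.5258 − 19.9940 = 36.5318px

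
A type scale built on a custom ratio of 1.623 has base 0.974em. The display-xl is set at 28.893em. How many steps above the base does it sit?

7

1.623ⁿ = 28.893 / 0.974 = 29.6643
n = ln(29.6643) / ln(1.623) = 3.3899 / 0.4843 ≈ 7.00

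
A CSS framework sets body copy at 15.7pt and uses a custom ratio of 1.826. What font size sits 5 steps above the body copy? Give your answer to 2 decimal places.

15.7 × 1.826⁵ = 15.7 × 20.30037 ≈ 318.72

318.72pt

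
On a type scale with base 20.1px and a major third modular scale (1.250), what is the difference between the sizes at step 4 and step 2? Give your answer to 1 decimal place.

17.7px

Step 2: 20.1 × 1.250² = 31.406px
Step 4: 20.1 × 1.250⁴ = 49.072px
Difference: 49.072 − 31.406 = 17.666px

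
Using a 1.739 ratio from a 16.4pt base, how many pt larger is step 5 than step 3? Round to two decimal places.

174.57pt

Step 3: 16.4 × 1.739³ = 86.2467pt
Step 5: 16.4 × 1.739⁵ = 260.8205pt
Difference: 260.8205 − 86.2467 = 174.5738pt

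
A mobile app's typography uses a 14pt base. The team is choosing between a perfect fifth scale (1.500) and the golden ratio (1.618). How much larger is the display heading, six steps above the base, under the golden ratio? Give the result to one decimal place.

Perfect fifth: 14.0 × 1.500⁶ = 159.469pt
Golden ratio: 14.0 × 1.618⁶ = 251.188pt
Difference: 251.188 − 159.469 = 91.719pt

91.7pt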